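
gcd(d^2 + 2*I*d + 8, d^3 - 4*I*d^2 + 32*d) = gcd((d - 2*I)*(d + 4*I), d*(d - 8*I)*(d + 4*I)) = d + 4*I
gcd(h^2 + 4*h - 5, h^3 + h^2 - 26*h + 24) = h - 1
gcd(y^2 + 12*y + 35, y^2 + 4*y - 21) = y + 7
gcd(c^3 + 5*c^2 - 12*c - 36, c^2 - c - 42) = c + 6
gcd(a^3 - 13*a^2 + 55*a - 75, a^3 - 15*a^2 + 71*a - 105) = a^2 - 8*a + 15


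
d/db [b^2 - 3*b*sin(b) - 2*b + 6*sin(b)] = -3*b*cos(b) + 2*b - 3*sin(b) + 6*cos(b) - 2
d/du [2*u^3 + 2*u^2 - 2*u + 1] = 6*u^2 + 4*u - 2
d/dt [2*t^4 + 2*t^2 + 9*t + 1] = 8*t^3 + 4*t + 9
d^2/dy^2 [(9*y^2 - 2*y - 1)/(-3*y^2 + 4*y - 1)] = 12*(-15*y^3 + 18*y^2 - 9*y + 2)/(27*y^6 - 108*y^5 + 171*y^4 - 136*y^3 + 57*y^2 - 12*y + 1)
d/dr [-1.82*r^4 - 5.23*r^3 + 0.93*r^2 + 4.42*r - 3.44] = -7.28*r^3 - 15.69*r^2 + 1.86*r + 4.42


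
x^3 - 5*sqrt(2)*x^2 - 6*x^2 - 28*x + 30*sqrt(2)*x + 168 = (x - 6)*(x - 7*sqrt(2))*(x + 2*sqrt(2))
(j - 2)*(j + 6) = j^2 + 4*j - 12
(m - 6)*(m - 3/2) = m^2 - 15*m/2 + 9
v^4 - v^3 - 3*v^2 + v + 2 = (v - 2)*(v - 1)*(v + 1)^2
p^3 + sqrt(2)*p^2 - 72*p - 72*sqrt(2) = (p - 6*sqrt(2))*(p + sqrt(2))*(p + 6*sqrt(2))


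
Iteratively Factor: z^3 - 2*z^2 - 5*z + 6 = (z - 1)*(z^2 - z - 6) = (z - 3)*(z - 1)*(z + 2)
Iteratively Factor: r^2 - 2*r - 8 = (r + 2)*(r - 4)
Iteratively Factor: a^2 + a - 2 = (a + 2)*(a - 1)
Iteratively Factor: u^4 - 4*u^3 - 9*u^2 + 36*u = (u - 3)*(u^3 - u^2 - 12*u) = u*(u - 3)*(u^2 - u - 12) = u*(u - 3)*(u + 3)*(u - 4)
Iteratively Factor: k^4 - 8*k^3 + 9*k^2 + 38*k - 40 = (k + 2)*(k^3 - 10*k^2 + 29*k - 20) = (k - 5)*(k + 2)*(k^2 - 5*k + 4) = (k - 5)*(k - 1)*(k + 2)*(k - 4)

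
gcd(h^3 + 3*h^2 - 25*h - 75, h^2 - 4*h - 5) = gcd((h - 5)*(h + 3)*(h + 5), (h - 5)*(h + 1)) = h - 5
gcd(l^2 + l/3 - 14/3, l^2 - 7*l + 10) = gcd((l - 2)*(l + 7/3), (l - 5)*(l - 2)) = l - 2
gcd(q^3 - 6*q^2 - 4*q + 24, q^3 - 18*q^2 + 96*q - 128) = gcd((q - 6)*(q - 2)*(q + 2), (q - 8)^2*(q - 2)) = q - 2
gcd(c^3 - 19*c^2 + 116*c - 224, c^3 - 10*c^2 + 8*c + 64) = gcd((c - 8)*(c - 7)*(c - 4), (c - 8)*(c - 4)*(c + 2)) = c^2 - 12*c + 32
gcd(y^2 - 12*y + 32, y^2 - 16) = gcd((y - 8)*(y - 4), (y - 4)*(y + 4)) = y - 4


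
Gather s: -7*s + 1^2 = 1 - 7*s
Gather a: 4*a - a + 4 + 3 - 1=3*a + 6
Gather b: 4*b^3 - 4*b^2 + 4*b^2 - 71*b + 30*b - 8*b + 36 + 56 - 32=4*b^3 - 49*b + 60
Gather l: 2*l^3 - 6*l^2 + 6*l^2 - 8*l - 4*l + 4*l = 2*l^3 - 8*l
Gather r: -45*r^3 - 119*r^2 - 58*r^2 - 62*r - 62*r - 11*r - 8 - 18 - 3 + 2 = -45*r^3 - 177*r^2 - 135*r - 27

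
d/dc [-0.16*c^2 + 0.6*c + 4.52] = 0.6 - 0.32*c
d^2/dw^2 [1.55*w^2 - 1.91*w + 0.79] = 3.10000000000000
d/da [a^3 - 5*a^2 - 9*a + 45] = 3*a^2 - 10*a - 9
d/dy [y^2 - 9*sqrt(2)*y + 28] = 2*y - 9*sqrt(2)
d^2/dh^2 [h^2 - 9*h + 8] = 2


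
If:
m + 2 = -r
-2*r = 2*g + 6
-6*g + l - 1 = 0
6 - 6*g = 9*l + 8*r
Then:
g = 21/52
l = 89/26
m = 73/52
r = -177/52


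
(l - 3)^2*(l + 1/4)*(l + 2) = l^4 - 15*l^3/4 - 4*l^2 + 69*l/4 + 9/2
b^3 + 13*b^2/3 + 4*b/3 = b*(b + 1/3)*(b + 4)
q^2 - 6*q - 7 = (q - 7)*(q + 1)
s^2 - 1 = (s - 1)*(s + 1)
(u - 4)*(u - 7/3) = u^2 - 19*u/3 + 28/3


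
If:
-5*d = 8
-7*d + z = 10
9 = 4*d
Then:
No Solution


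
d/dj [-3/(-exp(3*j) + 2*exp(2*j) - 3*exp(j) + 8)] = (-9*exp(2*j) + 12*exp(j) - 9)*exp(j)/(exp(3*j) - 2*exp(2*j) + 3*exp(j) - 8)^2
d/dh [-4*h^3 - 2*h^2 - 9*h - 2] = -12*h^2 - 4*h - 9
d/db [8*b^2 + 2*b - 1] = 16*b + 2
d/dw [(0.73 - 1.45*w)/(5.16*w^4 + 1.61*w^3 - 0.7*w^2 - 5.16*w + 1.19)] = (22.446*w^4 - 10.3982*w^3 - 4.5409*w^2 + 1.022*w + 2.0413)/(26.6256*w^8 + 16.6152*w^7 - 4.6319*w^6 - 55.5052*w^5 - 3.8444*w^4 + 11.0558*w^3 + 24.9596*w^2 - 12.2808*w + 1.4161)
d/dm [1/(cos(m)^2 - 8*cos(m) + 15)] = 2*(cos(m) - 4)*sin(m)/(cos(m)^2 - 8*cos(m) + 15)^2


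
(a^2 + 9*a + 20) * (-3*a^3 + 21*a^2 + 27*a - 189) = -3*a^5 - 6*a^4 + 156*a^3 + 474*a^2 - 1161*a - 3780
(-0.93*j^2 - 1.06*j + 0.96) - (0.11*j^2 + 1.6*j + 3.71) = -1.04*j^2 - 2.66*j - 2.75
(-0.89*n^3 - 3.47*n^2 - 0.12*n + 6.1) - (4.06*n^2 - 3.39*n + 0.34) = -0.89*n^3 - 7.53*n^2 + 3.27*n + 5.76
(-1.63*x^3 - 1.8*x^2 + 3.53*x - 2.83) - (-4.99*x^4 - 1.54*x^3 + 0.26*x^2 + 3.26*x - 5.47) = 4.99*x^4 - 0.0899999999999999*x^3 - 2.06*x^2 + 0.27*x + 2.64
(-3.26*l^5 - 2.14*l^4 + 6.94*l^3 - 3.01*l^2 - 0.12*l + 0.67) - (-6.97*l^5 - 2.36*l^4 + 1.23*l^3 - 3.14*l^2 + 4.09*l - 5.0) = 3.71*l^5 + 0.22*l^4 + 5.71*l^3 + 0.13*l^2 - 4.21*l + 5.67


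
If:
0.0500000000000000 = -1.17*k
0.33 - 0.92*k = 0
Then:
No Solution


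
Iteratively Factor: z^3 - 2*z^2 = (z - 2)*(z^2) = z*(z - 2)*(z)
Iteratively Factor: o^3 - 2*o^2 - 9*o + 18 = (o + 3)*(o^2 - 5*o + 6) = (o - 3)*(o + 3)*(o - 2)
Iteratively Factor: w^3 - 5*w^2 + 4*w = (w - 1)*(w^2 - 4*w) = (w - 4)*(w - 1)*(w)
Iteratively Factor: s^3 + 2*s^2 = (s)*(s^2 + 2*s) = s^2*(s + 2)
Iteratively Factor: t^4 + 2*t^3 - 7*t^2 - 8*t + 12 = (t - 2)*(t^3 + 4*t^2 + t - 6) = (t - 2)*(t + 3)*(t^2 + t - 2) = (t - 2)*(t + 2)*(t + 3)*(t - 1)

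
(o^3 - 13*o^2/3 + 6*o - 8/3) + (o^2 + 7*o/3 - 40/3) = o^3 - 10*o^2/3 + 25*o/3 - 16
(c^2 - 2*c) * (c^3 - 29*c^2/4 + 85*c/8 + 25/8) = c^5 - 37*c^4/4 + 201*c^3/8 - 145*c^2/8 - 25*c/4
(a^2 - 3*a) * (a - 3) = a^3 - 6*a^2 + 9*a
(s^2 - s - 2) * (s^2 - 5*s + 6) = s^4 - 6*s^3 + 9*s^2 + 4*s - 12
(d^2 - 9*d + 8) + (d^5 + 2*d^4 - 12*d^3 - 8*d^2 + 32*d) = d^5 + 2*d^4 - 12*d^3 - 7*d^2 + 23*d + 8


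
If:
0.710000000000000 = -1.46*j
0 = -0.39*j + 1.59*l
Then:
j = -0.49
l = -0.12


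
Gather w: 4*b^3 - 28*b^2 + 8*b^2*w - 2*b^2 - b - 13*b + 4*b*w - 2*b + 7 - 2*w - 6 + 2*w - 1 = 4*b^3 - 30*b^2 - 16*b + w*(8*b^2 + 4*b)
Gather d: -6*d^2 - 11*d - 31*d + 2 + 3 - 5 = -6*d^2 - 42*d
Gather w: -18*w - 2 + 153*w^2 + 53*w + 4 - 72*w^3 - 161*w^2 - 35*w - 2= -72*w^3 - 8*w^2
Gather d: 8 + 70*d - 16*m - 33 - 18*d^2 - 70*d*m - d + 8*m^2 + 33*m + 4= -18*d^2 + d*(69 - 70*m) + 8*m^2 + 17*m - 21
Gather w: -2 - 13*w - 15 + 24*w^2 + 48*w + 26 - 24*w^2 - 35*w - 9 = 0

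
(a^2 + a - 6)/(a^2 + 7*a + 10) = (a^2 + a - 6)/(a^2 + 7*a + 10)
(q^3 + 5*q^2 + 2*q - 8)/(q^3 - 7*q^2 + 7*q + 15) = (q^3 + 5*q^2 + 2*q - 8)/(q^3 - 7*q^2 + 7*q + 15)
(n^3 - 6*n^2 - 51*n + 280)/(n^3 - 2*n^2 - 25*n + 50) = (n^2 - n - 56)/(n^2 + 3*n - 10)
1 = 1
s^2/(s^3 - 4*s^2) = 1/(s - 4)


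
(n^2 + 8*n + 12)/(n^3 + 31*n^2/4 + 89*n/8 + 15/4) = 8*(n + 2)/(8*n^2 + 14*n + 5)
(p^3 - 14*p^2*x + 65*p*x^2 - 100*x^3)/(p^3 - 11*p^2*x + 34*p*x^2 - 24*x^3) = (p^2 - 10*p*x + 25*x^2)/(p^2 - 7*p*x + 6*x^2)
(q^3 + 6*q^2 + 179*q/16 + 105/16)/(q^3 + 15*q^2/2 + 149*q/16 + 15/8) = (4*q^2 + 19*q + 21)/(4*q^2 + 25*q + 6)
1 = 1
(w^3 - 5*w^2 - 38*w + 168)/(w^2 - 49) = (w^2 + 2*w - 24)/(w + 7)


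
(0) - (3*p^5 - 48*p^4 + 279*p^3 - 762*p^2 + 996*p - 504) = -3*p^5 + 48*p^4 - 279*p^3 + 762*p^2 - 996*p + 504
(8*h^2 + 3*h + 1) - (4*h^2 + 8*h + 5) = 4*h^2 - 5*h - 4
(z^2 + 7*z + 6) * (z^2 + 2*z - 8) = z^4 + 9*z^3 + 12*z^2 - 44*z - 48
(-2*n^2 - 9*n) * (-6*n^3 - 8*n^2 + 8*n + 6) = 12*n^5 + 70*n^4 + 56*n^3 - 84*n^2 - 54*n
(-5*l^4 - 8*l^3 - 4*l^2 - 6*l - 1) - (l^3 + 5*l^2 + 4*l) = -5*l^4 - 9*l^3 - 9*l^2 - 10*l - 1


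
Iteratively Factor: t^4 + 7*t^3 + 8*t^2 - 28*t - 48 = (t + 4)*(t^3 + 3*t^2 - 4*t - 12) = (t + 2)*(t + 4)*(t^2 + t - 6) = (t - 2)*(t + 2)*(t + 4)*(t + 3)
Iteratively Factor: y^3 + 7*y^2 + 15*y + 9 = (y + 3)*(y^2 + 4*y + 3) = (y + 1)*(y + 3)*(y + 3)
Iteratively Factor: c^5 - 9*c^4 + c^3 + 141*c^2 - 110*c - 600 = (c + 3)*(c^4 - 12*c^3 + 37*c^2 + 30*c - 200) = (c - 4)*(c + 3)*(c^3 - 8*c^2 + 5*c + 50) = (c - 5)*(c - 4)*(c + 3)*(c^2 - 3*c - 10) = (c - 5)*(c - 4)*(c + 2)*(c + 3)*(c - 5)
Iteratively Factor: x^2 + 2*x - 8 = (x - 2)*(x + 4)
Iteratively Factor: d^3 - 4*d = (d + 2)*(d^2 - 2*d) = (d - 2)*(d + 2)*(d)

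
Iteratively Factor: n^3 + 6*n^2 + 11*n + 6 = (n + 1)*(n^2 + 5*n + 6) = (n + 1)*(n + 2)*(n + 3)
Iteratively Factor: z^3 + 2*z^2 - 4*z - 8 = (z + 2)*(z^2 - 4) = (z + 2)^2*(z - 2)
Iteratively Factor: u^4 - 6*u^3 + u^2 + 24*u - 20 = (u - 5)*(u^3 - u^2 - 4*u + 4) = (u - 5)*(u - 2)*(u^2 + u - 2) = (u - 5)*(u - 2)*(u - 1)*(u + 2)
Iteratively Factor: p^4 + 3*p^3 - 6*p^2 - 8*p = (p)*(p^3 + 3*p^2 - 6*p - 8) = p*(p + 4)*(p^2 - p - 2) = p*(p - 2)*(p + 4)*(p + 1)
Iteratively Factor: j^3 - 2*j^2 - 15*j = (j + 3)*(j^2 - 5*j) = j*(j + 3)*(j - 5)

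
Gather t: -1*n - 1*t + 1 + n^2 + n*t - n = n^2 - 2*n + t*(n - 1) + 1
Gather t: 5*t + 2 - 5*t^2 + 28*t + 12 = -5*t^2 + 33*t + 14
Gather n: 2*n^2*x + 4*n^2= n^2*(2*x + 4)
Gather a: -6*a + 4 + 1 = 5 - 6*a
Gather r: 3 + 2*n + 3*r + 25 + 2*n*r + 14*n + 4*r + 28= 16*n + r*(2*n + 7) + 56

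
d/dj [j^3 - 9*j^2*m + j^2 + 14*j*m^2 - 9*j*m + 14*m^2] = 3*j^2 - 18*j*m + 2*j + 14*m^2 - 9*m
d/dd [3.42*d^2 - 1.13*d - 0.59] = 6.84*d - 1.13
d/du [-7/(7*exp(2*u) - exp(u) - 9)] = (98*exp(u) - 7)*exp(u)/(-7*exp(2*u) + exp(u) + 9)^2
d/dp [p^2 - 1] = 2*p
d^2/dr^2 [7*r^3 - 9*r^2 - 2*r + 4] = 42*r - 18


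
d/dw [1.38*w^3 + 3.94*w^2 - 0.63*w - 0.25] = 4.14*w^2 + 7.88*w - 0.63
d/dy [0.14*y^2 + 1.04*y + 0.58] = 0.28*y + 1.04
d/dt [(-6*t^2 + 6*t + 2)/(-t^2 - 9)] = 2*(3*t^2 + 56*t - 27)/(t^4 + 18*t^2 + 81)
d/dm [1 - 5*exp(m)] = -5*exp(m)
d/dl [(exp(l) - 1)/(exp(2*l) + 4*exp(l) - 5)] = -exp(l)/(exp(2*l) + 10*exp(l) + 25)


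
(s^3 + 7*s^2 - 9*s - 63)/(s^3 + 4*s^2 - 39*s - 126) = (s - 3)/(s - 6)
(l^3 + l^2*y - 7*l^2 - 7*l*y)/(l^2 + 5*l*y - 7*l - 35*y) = l*(l + y)/(l + 5*y)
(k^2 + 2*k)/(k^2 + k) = (k + 2)/(k + 1)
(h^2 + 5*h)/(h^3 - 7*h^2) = (h + 5)/(h*(h - 7))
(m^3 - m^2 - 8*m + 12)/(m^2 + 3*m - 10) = (m^2 + m - 6)/(m + 5)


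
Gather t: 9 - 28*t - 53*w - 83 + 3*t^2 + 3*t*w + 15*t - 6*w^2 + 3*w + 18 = 3*t^2 + t*(3*w - 13) - 6*w^2 - 50*w - 56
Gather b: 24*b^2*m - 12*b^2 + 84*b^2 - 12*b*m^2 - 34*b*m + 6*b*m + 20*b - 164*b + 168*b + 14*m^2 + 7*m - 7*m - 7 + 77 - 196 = b^2*(24*m + 72) + b*(-12*m^2 - 28*m + 24) + 14*m^2 - 126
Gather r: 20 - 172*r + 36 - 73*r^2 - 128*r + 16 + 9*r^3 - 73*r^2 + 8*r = 9*r^3 - 146*r^2 - 292*r + 72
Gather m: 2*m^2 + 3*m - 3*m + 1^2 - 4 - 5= 2*m^2 - 8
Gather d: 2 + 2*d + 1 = 2*d + 3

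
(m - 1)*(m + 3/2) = m^2 + m/2 - 3/2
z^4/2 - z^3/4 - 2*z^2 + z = z*(z/2 + 1)*(z - 2)*(z - 1/2)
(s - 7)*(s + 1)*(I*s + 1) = I*s^3 + s^2 - 6*I*s^2 - 6*s - 7*I*s - 7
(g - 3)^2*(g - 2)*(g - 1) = g^4 - 9*g^3 + 29*g^2 - 39*g + 18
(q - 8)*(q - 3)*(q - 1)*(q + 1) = q^4 - 11*q^3 + 23*q^2 + 11*q - 24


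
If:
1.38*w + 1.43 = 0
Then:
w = -1.04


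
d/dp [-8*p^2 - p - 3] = -16*p - 1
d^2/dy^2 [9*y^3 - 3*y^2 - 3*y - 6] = 54*y - 6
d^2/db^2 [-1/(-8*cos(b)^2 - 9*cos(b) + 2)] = (-256*sin(b)^4 + 273*sin(b)^2 + 252*cos(b) - 54*cos(3*b) + 177)/(-8*sin(b)^2 + 9*cos(b) + 6)^3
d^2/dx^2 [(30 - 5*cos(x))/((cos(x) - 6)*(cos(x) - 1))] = 5*(cos(x) + 2)/(cos(x) - 1)^2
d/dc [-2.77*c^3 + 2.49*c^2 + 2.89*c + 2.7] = -8.31*c^2 + 4.98*c + 2.89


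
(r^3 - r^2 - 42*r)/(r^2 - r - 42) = r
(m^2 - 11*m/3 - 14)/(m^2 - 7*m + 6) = (m + 7/3)/(m - 1)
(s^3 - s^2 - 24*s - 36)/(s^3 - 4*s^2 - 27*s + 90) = (s^2 + 5*s + 6)/(s^2 + 2*s - 15)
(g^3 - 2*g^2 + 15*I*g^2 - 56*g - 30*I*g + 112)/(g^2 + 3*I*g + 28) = (g^2 + g*(-2 + 8*I) - 16*I)/(g - 4*I)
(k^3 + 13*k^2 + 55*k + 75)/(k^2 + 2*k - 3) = (k^2 + 10*k + 25)/(k - 1)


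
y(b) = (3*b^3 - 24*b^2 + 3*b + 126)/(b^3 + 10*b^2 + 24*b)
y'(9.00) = 0.11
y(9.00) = 0.23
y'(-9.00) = 10.63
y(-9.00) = 29.87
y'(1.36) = -2.69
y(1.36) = 1.74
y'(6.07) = 0.09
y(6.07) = -0.09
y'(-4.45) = -236.75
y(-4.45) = -202.00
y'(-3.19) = -73.72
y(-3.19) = 31.01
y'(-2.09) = -9.38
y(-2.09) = 0.80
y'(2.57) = -0.54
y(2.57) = 0.18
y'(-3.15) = -66.06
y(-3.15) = 28.22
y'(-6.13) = 6910.21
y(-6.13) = 875.03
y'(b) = (-3*b^2 - 20*b - 24)*(3*b^3 - 24*b^2 + 3*b + 126)/(b^3 + 10*b^2 + 24*b)^2 + (9*b^2 - 48*b + 3)/(b^3 + 10*b^2 + 24*b)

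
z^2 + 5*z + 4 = (z + 1)*(z + 4)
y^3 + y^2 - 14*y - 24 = (y - 4)*(y + 2)*(y + 3)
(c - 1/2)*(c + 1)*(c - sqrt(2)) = c^3 - sqrt(2)*c^2 + c^2/2 - sqrt(2)*c/2 - c/2 + sqrt(2)/2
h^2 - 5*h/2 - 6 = (h - 4)*(h + 3/2)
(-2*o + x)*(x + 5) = -2*o*x - 10*o + x^2 + 5*x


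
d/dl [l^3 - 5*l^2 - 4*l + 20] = 3*l^2 - 10*l - 4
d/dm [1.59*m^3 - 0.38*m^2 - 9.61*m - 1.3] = 4.77*m^2 - 0.76*m - 9.61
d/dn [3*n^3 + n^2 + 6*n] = 9*n^2 + 2*n + 6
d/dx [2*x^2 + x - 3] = 4*x + 1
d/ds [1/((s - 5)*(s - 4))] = (9 - 2*s)/(s^4 - 18*s^3 + 121*s^2 - 360*s + 400)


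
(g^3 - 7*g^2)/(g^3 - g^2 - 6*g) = g*(7 - g)/(-g^2 + g + 6)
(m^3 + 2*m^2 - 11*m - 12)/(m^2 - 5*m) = (m^3 + 2*m^2 - 11*m - 12)/(m*(m - 5))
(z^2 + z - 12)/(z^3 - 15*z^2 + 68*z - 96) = (z + 4)/(z^2 - 12*z + 32)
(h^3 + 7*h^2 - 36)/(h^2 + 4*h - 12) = h + 3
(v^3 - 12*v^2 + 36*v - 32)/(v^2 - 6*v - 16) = (v^2 - 4*v + 4)/(v + 2)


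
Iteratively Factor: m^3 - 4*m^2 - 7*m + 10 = (m - 1)*(m^2 - 3*m - 10) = (m - 5)*(m - 1)*(m + 2)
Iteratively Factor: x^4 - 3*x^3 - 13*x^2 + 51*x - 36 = (x - 1)*(x^3 - 2*x^2 - 15*x + 36) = (x - 3)*(x - 1)*(x^2 + x - 12) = (x - 3)^2*(x - 1)*(x + 4)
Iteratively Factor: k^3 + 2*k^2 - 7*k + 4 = (k - 1)*(k^2 + 3*k - 4) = (k - 1)^2*(k + 4)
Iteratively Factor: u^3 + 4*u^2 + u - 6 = (u - 1)*(u^2 + 5*u + 6) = (u - 1)*(u + 3)*(u + 2)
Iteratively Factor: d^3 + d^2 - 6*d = (d)*(d^2 + d - 6) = d*(d + 3)*(d - 2)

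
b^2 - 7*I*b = b*(b - 7*I)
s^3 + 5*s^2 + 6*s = s*(s + 2)*(s + 3)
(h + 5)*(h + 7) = h^2 + 12*h + 35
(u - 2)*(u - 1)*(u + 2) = u^3 - u^2 - 4*u + 4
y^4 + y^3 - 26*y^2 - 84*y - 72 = (y - 6)*(y + 2)^2*(y + 3)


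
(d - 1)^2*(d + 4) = d^3 + 2*d^2 - 7*d + 4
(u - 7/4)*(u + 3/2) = u^2 - u/4 - 21/8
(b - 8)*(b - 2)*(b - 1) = b^3 - 11*b^2 + 26*b - 16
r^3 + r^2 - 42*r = r*(r - 6)*(r + 7)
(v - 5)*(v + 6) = v^2 + v - 30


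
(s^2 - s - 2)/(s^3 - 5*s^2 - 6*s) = (s - 2)/(s*(s - 6))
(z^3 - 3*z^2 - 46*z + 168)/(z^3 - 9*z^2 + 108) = (z^2 + 3*z - 28)/(z^2 - 3*z - 18)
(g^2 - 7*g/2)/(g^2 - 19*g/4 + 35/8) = 4*g/(4*g - 5)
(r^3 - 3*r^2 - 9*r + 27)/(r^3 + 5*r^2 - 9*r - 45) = (r - 3)/(r + 5)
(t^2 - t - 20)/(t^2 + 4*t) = (t - 5)/t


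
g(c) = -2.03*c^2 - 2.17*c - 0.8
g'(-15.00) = 58.73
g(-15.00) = -425.00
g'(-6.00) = 22.19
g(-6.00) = -60.86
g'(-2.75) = 9.00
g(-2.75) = -10.18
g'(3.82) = -17.68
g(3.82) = -38.71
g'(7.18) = -31.32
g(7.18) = -121.03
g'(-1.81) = 5.18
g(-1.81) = -3.52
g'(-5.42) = 19.84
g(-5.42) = -48.67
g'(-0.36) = -0.71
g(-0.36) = -0.28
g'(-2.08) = 6.27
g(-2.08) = -5.07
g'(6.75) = -29.58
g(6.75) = -107.94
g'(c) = -4.06*c - 2.17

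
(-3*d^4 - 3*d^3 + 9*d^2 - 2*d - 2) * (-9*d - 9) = 27*d^5 + 54*d^4 - 54*d^3 - 63*d^2 + 36*d + 18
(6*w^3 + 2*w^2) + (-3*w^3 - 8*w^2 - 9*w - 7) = 3*w^3 - 6*w^2 - 9*w - 7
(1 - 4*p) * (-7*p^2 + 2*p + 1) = 28*p^3 - 15*p^2 - 2*p + 1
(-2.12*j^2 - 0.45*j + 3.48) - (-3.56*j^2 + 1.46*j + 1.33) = 1.44*j^2 - 1.91*j + 2.15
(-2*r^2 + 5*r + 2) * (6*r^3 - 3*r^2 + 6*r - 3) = -12*r^5 + 36*r^4 - 15*r^3 + 30*r^2 - 3*r - 6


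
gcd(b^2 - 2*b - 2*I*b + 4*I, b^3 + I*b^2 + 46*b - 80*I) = b - 2*I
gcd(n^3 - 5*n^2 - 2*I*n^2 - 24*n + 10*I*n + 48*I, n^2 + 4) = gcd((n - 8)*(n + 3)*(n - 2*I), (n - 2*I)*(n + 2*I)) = n - 2*I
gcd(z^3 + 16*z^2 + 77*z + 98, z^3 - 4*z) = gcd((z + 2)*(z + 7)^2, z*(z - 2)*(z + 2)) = z + 2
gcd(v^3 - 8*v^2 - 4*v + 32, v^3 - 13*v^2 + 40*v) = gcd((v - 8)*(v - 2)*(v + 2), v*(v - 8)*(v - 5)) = v - 8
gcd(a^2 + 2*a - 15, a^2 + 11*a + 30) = a + 5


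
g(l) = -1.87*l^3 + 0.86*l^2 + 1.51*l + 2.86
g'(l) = -5.61*l^2 + 1.72*l + 1.51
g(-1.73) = 12.50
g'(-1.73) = -18.26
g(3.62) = -69.11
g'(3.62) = -65.78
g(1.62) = -0.39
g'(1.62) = -10.43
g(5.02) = -204.45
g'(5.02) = -131.23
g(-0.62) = 2.70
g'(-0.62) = -1.71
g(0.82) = 3.65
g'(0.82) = -0.85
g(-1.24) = 5.88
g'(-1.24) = -9.25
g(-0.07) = 2.76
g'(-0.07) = 1.36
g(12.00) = -3086.54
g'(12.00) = -785.69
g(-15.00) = 6484.96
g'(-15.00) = -1286.54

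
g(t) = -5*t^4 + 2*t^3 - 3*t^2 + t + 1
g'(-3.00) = 613.00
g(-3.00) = -488.00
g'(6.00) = -4139.00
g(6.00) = -6149.00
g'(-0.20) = 2.60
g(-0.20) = 0.66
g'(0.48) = -2.71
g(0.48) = 0.74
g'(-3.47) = 929.70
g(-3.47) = -847.07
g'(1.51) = -63.24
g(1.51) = -23.44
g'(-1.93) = 178.71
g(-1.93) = -95.86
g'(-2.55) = 386.94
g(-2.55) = -265.63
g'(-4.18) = 1591.61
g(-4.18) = -1728.09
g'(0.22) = -0.24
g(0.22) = 1.08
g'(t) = -20*t^3 + 6*t^2 - 6*t + 1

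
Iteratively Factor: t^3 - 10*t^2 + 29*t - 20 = (t - 4)*(t^2 - 6*t + 5) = (t - 5)*(t - 4)*(t - 1)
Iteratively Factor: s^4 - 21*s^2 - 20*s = (s + 4)*(s^3 - 4*s^2 - 5*s) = s*(s + 4)*(s^2 - 4*s - 5) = s*(s + 1)*(s + 4)*(s - 5)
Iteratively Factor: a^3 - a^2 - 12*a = (a)*(a^2 - a - 12) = a*(a + 3)*(a - 4)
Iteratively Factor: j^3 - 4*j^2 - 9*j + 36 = (j - 3)*(j^2 - j - 12) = (j - 4)*(j - 3)*(j + 3)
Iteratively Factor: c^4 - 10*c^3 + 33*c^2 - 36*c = (c - 3)*(c^3 - 7*c^2 + 12*c) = (c - 3)^2*(c^2 - 4*c) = c*(c - 3)^2*(c - 4)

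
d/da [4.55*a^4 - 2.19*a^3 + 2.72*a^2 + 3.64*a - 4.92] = 18.2*a^3 - 6.57*a^2 + 5.44*a + 3.64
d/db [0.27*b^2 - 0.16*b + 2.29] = 0.54*b - 0.16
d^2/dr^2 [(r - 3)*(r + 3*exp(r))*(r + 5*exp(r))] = 8*r^2*exp(r) + 60*r*exp(2*r) + 8*r*exp(r) + 6*r - 120*exp(2*r) - 32*exp(r) - 6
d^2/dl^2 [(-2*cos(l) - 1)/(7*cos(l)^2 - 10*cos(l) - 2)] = 4*(-441*(1 - cos(2*l))^2*cos(l) - 168*(1 - cos(2*l))^2 - 25*cos(l) - 494*cos(2*l) - 273*cos(3*l) + 98*cos(5*l) + 474)/(20*cos(l) - 7*cos(2*l) - 3)^3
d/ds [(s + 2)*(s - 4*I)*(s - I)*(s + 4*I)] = 4*s^3 + 3*s^2*(2 - I) + 4*s*(8 - I) + 32 - 16*I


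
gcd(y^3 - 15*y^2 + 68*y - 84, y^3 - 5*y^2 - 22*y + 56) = y^2 - 9*y + 14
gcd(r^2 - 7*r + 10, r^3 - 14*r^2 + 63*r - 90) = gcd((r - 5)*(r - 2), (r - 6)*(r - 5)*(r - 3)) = r - 5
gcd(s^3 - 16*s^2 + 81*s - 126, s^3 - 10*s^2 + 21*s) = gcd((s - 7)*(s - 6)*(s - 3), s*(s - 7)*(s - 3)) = s^2 - 10*s + 21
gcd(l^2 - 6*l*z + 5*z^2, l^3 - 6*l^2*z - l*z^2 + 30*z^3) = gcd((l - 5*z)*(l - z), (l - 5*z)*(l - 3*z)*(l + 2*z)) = -l + 5*z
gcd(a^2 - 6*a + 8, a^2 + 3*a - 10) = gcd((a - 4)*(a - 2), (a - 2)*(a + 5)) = a - 2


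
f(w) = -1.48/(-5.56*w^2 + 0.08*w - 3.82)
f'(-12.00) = 0.00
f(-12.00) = 0.00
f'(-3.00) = 0.02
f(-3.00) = 0.03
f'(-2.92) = 0.02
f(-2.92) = 0.03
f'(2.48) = -0.03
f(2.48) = 0.04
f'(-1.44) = 0.10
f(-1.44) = 0.10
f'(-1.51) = 0.09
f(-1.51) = 0.09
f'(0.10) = -0.10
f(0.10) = 0.38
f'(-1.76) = 0.06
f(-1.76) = 0.07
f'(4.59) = -0.01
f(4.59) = 0.01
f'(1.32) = -0.12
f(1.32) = 0.11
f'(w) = -1.48*(11.12*w - 0.08)/(-5.56*w^2 + 0.08*w - 3.82)^2 = (0.1184 - 16.4576*w)/(5.56*w^2 - 0.08*w + 3.82)^2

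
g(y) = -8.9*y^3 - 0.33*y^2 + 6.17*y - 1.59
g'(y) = -26.7*y^2 - 0.66*y + 6.17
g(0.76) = -1.00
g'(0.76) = -9.75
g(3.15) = -263.61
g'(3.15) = -260.84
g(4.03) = -564.60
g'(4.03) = -430.12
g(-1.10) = 3.07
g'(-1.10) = -25.41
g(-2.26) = 85.51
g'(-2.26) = -128.71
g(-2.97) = 210.34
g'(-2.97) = -227.39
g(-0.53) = -3.63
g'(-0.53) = -0.98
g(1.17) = -9.08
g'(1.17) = -31.15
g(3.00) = -226.35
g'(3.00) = -236.11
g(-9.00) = 6404.25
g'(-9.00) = -2150.59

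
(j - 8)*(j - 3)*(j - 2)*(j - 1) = j^4 - 14*j^3 + 59*j^2 - 94*j + 48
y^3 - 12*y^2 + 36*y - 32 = (y - 8)*(y - 2)^2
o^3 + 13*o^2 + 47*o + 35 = (o + 1)*(o + 5)*(o + 7)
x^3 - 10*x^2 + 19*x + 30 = (x - 6)*(x - 5)*(x + 1)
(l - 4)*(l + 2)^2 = l^3 - 12*l - 16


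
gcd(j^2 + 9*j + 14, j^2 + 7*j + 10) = j + 2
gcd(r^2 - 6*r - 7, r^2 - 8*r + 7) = r - 7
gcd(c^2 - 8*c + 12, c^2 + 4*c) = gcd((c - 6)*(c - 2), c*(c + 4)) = 1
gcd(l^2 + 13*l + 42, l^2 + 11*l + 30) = l + 6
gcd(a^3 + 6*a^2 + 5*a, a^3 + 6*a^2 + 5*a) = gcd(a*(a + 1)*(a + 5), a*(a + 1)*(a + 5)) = a^3 + 6*a^2 + 5*a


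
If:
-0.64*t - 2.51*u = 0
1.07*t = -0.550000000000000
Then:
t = -0.51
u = 0.13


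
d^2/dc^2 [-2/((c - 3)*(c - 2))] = 4*(-(c - 3)^2 - (c - 3)*(c - 2) - (c - 2)^2)/((c - 3)^3*(c - 2)^3)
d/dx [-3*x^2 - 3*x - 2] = -6*x - 3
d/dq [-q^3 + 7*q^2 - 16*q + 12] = -3*q^2 + 14*q - 16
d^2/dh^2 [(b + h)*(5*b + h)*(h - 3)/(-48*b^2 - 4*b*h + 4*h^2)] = 3*b*(-268*b^4 - 204*b^3*h + 137*b^3 - 84*b^2*h^2 + 201*b^2*h - 8*b*h^3 + 51*b*h^2 + 7*h^3)/(2*(1728*b^6 + 432*b^5*h - 396*b^4*h^2 - 71*b^3*h^3 + 33*b^2*h^4 + 3*b*h^5 - h^6))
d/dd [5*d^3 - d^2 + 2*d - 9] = 15*d^2 - 2*d + 2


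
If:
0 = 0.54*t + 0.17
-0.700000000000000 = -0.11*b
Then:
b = 6.36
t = -0.31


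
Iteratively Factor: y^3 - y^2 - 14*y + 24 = (y - 3)*(y^2 + 2*y - 8) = (y - 3)*(y + 4)*(y - 2)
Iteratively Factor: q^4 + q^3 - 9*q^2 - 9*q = (q + 3)*(q^3 - 2*q^2 - 3*q) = (q + 1)*(q + 3)*(q^2 - 3*q) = q*(q + 1)*(q + 3)*(q - 3)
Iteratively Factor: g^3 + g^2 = (g)*(g^2 + g) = g^2*(g + 1)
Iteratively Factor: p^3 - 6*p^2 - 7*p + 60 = (p - 4)*(p^2 - 2*p - 15) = (p - 4)*(p + 3)*(p - 5)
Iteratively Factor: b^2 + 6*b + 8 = (b + 4)*(b + 2)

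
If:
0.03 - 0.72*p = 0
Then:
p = 0.04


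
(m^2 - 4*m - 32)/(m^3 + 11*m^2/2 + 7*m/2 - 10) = 2*(m - 8)/(2*m^2 + 3*m - 5)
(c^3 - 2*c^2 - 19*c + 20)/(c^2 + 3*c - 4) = c - 5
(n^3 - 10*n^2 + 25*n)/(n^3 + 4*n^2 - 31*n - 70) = n*(n - 5)/(n^2 + 9*n + 14)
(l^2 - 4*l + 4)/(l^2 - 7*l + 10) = (l - 2)/(l - 5)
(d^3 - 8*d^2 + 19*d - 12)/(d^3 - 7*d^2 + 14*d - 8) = (d - 3)/(d - 2)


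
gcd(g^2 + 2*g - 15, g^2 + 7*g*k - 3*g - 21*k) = g - 3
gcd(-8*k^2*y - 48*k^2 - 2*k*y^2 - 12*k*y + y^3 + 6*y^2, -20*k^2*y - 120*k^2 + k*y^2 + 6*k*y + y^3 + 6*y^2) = -4*k*y - 24*k + y^2 + 6*y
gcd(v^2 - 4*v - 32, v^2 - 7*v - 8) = v - 8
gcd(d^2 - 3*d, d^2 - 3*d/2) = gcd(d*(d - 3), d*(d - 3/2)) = d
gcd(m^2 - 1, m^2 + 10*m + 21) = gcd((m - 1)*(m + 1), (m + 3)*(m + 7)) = 1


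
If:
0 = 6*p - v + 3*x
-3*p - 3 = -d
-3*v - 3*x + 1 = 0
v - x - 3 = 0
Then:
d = 35/6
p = 17/18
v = 5/3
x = -4/3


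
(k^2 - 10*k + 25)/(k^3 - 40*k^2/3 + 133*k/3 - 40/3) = 3*(k - 5)/(3*k^2 - 25*k + 8)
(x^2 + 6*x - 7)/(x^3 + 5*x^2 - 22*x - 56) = (x - 1)/(x^2 - 2*x - 8)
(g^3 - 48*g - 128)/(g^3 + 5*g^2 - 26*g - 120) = (g^2 - 4*g - 32)/(g^2 + g - 30)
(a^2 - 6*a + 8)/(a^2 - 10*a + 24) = (a - 2)/(a - 6)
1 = 1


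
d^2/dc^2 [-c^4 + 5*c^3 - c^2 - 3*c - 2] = -12*c^2 + 30*c - 2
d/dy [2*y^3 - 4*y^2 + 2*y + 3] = 6*y^2 - 8*y + 2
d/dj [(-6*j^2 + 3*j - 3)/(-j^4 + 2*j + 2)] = 3*((1 - 4*j)*(-j^4 + 2*j + 2) - 2*(2*j^3 - 1)*(2*j^2 - j + 1))/(-j^4 + 2*j + 2)^2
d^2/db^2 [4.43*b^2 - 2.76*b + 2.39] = 8.86000000000000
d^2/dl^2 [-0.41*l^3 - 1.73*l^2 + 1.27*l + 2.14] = -2.46*l - 3.46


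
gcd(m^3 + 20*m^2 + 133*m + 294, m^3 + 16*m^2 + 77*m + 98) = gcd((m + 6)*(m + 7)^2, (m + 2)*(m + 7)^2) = m^2 + 14*m + 49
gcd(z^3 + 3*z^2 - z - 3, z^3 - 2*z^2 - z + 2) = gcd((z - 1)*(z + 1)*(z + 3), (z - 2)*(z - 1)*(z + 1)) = z^2 - 1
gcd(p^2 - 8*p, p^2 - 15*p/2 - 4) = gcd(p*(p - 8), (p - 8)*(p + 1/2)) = p - 8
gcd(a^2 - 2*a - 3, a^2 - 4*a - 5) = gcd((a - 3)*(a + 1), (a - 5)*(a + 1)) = a + 1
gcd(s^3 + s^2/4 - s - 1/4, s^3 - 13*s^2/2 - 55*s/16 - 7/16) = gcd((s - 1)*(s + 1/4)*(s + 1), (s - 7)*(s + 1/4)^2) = s + 1/4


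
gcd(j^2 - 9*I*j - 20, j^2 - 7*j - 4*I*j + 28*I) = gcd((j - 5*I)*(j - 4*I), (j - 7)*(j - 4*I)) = j - 4*I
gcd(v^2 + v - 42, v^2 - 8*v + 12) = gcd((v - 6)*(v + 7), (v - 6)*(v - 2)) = v - 6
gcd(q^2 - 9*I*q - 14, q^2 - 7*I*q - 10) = q - 2*I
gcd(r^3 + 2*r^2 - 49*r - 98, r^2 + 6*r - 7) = r + 7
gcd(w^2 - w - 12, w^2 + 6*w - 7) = 1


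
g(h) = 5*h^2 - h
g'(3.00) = 29.00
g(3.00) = 42.00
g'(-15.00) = -151.00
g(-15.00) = 1140.00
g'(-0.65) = -7.50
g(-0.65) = 2.76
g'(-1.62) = -17.20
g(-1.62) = 14.74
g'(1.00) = 9.00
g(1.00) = 4.00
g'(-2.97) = -30.70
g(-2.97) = 47.07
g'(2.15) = 20.50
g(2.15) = 20.96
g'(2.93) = 28.30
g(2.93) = 39.99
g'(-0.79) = -8.90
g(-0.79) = 3.91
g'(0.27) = 1.70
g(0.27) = 0.09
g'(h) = 10*h - 1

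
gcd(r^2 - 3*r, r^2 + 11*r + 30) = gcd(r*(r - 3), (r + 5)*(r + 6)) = 1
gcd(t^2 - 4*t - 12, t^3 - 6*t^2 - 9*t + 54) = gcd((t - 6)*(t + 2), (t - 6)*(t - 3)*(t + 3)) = t - 6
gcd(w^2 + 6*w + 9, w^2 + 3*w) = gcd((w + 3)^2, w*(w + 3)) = w + 3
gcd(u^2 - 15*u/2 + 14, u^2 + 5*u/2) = 1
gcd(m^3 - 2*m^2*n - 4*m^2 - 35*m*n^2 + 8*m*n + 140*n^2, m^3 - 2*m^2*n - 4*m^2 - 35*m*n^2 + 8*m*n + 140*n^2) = m^3 - 2*m^2*n - 4*m^2 - 35*m*n^2 + 8*m*n + 140*n^2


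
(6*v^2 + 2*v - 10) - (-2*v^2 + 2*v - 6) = 8*v^2 - 4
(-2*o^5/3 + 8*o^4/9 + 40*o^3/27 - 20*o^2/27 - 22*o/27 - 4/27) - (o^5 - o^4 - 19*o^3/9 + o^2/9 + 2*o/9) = -5*o^5/3 + 17*o^4/9 + 97*o^3/27 - 23*o^2/27 - 28*o/27 - 4/27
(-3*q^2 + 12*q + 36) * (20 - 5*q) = 15*q^3 - 120*q^2 + 60*q + 720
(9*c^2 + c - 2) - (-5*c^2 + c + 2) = 14*c^2 - 4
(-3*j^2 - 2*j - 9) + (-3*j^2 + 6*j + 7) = -6*j^2 + 4*j - 2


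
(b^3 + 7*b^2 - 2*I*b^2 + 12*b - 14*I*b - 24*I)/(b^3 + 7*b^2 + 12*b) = (b - 2*I)/b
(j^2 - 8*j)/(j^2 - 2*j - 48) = j/(j + 6)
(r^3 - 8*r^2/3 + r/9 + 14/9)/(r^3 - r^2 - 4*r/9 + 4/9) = (3*r - 7)/(3*r - 2)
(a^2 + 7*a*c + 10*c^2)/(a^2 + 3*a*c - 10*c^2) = (a + 2*c)/(a - 2*c)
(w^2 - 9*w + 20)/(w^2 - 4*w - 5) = (w - 4)/(w + 1)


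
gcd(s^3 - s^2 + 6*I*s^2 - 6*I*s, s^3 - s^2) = s^2 - s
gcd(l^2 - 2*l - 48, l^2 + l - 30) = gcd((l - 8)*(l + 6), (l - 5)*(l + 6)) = l + 6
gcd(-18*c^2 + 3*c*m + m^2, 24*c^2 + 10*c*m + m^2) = 6*c + m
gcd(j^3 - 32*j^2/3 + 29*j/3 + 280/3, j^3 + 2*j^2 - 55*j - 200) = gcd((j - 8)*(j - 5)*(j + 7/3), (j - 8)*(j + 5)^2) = j - 8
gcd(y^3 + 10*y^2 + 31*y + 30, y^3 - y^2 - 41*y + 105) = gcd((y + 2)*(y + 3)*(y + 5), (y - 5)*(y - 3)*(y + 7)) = 1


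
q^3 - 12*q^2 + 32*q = q*(q - 8)*(q - 4)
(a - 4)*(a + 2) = a^2 - 2*a - 8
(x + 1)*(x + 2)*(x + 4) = x^3 + 7*x^2 + 14*x + 8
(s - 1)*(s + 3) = s^2 + 2*s - 3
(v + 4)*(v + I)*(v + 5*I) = v^3 + 4*v^2 + 6*I*v^2 - 5*v + 24*I*v - 20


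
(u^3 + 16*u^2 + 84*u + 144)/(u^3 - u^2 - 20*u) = (u^2 + 12*u + 36)/(u*(u - 5))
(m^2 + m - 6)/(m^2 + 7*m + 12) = (m - 2)/(m + 4)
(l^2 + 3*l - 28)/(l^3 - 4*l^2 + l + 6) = (l^2 + 3*l - 28)/(l^3 - 4*l^2 + l + 6)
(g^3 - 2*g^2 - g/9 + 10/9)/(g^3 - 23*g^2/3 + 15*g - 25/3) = (g + 2/3)/(g - 5)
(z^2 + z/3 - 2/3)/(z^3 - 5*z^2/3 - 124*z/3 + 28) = (z + 1)/(z^2 - z - 42)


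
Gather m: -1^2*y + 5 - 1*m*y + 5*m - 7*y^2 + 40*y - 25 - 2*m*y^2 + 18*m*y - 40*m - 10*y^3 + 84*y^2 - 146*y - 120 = m*(-2*y^2 + 17*y - 35) - 10*y^3 + 77*y^2 - 107*y - 140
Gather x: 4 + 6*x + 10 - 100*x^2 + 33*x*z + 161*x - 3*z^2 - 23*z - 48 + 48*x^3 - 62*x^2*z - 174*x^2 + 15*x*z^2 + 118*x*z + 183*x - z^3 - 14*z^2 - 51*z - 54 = 48*x^3 + x^2*(-62*z - 274) + x*(15*z^2 + 151*z + 350) - z^3 - 17*z^2 - 74*z - 88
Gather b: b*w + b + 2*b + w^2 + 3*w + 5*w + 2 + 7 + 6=b*(w + 3) + w^2 + 8*w + 15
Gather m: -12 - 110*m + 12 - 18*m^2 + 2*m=-18*m^2 - 108*m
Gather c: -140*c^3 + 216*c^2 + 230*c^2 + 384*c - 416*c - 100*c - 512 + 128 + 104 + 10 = -140*c^3 + 446*c^2 - 132*c - 270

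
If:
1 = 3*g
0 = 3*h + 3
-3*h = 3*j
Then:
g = 1/3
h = -1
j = 1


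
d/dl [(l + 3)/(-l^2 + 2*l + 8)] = (-l^2 + 2*l + 2*(l - 1)*(l + 3) + 8)/(-l^2 + 2*l + 8)^2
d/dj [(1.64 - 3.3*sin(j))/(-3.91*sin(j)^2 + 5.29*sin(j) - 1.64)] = (-12.903*sin(j)^2 + 12.8248*sin(j) - 3.2636)*cos(j)/(15.2881*sin(j)^4 - 41.3678*sin(j)^3 + 40.8089*sin(j)^2 - 17.3512*sin(j) + 2.6896)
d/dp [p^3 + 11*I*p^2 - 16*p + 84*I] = 3*p^2 + 22*I*p - 16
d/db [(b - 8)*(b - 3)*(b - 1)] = 3*b^2 - 24*b + 35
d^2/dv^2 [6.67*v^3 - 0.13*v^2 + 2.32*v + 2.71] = 40.02*v - 0.26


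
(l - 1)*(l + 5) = l^2 + 4*l - 5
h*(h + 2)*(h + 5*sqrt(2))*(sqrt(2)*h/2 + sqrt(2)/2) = sqrt(2)*h^4/2 + 3*sqrt(2)*h^3/2 + 5*h^3 + sqrt(2)*h^2 + 15*h^2 + 10*h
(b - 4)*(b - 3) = b^2 - 7*b + 12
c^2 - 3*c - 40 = (c - 8)*(c + 5)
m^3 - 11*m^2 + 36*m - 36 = (m - 6)*(m - 3)*(m - 2)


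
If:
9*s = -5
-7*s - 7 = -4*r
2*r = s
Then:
No Solution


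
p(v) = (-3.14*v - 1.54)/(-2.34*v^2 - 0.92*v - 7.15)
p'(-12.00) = -0.01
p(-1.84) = -0.32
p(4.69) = 0.26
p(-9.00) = -0.14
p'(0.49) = 0.24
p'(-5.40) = -0.03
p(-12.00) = -0.11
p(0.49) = 0.38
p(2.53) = 0.39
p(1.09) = 0.45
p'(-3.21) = -0.04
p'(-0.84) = 0.34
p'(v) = (-3.14*v - 1.54)*(4.68*v + 0.92)/(-2.34*v^2 - 0.92*v - 7.15)^2 - 3.14/(-2.34*v^2 - 0.92*v - 7.15)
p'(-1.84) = 0.05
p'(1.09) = 0.04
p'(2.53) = -0.07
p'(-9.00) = -0.01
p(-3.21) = -0.30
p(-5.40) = -0.22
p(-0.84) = -0.14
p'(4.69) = -0.04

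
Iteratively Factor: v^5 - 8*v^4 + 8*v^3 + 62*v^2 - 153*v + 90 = (v - 5)*(v^4 - 3*v^3 - 7*v^2 + 27*v - 18) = (v - 5)*(v - 2)*(v^3 - v^2 - 9*v + 9) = (v - 5)*(v - 3)*(v - 2)*(v^2 + 2*v - 3) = (v - 5)*(v - 3)*(v - 2)*(v - 1)*(v + 3)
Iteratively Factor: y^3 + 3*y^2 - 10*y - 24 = (y - 3)*(y^2 + 6*y + 8) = (y - 3)*(y + 4)*(y + 2)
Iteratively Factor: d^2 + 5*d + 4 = (d + 1)*(d + 4)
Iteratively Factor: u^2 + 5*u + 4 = (u + 1)*(u + 4)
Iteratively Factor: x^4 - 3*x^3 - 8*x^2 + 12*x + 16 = (x + 1)*(x^3 - 4*x^2 - 4*x + 16) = (x - 4)*(x + 1)*(x^2 - 4) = (x - 4)*(x + 1)*(x + 2)*(x - 2)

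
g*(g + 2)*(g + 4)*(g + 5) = g^4 + 11*g^3 + 38*g^2 + 40*g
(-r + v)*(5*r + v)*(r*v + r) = -5*r^3*v - 5*r^3 + 4*r^2*v^2 + 4*r^2*v + r*v^3 + r*v^2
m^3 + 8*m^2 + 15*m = m*(m + 3)*(m + 5)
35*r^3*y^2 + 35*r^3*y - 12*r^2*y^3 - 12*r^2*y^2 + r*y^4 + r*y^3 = y*(-7*r + y)*(-5*r + y)*(r*y + r)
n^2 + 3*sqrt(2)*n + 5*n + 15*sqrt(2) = (n + 5)*(n + 3*sqrt(2))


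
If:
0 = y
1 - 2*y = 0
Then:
No Solution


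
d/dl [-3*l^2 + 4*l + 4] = 4 - 6*l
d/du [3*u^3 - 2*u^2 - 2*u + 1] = 9*u^2 - 4*u - 2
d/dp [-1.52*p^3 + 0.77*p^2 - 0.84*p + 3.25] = -4.56*p^2 + 1.54*p - 0.84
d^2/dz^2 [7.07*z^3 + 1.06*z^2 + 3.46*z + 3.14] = 42.42*z + 2.12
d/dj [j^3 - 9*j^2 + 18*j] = 3*j^2 - 18*j + 18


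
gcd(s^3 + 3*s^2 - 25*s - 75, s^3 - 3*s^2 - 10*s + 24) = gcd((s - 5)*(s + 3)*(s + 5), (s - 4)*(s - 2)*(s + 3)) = s + 3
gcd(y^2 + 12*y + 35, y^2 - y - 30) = y + 5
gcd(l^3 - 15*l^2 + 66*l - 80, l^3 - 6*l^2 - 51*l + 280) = l^2 - 13*l + 40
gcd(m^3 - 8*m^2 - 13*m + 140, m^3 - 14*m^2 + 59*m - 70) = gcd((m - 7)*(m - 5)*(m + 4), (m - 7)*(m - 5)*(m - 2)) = m^2 - 12*m + 35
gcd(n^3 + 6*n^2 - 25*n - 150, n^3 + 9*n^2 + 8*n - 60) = n^2 + 11*n + 30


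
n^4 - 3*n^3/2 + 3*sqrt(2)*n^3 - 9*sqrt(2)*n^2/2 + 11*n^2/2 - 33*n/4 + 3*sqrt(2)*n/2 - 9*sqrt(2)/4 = (n - 3/2)*(n + sqrt(2)/2)*(n + sqrt(2))*(n + 3*sqrt(2)/2)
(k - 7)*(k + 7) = k^2 - 49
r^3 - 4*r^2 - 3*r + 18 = (r - 3)^2*(r + 2)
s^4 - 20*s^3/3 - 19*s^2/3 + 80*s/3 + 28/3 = (s - 7)*(s - 2)*(s + 1/3)*(s + 2)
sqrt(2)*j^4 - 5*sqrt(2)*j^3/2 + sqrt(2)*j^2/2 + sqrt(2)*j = j*(j - 2)*(j - 1)*(sqrt(2)*j + sqrt(2)/2)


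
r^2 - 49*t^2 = (r - 7*t)*(r + 7*t)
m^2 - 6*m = m*(m - 6)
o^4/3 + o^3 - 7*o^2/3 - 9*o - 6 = (o/3 + 1)*(o - 3)*(o + 1)*(o + 2)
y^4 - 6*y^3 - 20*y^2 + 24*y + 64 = (y - 8)*(y - 2)*(y + 2)^2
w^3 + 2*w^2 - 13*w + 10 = (w - 2)*(w - 1)*(w + 5)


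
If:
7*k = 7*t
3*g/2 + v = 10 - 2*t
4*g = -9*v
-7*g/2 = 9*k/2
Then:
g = -20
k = 140/9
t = 140/9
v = 80/9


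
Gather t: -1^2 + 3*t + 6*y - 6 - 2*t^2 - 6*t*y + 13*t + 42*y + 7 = -2*t^2 + t*(16 - 6*y) + 48*y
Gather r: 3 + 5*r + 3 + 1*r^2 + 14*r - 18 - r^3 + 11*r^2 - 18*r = -r^3 + 12*r^2 + r - 12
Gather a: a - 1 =a - 1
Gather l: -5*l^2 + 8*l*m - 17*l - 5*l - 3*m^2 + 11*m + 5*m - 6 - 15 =-5*l^2 + l*(8*m - 22) - 3*m^2 + 16*m - 21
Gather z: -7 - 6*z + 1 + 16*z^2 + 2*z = 16*z^2 - 4*z - 6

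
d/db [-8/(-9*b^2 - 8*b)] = 16*(-9*b - 4)/(b^2*(9*b + 8)^2)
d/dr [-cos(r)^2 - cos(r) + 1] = sin(r) + sin(2*r)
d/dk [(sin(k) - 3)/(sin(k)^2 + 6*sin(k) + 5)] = (6*sin(k) + cos(k)^2 + 22)*cos(k)/(sin(k)^2 + 6*sin(k) + 5)^2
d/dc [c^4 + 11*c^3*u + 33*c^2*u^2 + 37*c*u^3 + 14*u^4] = 4*c^3 + 33*c^2*u + 66*c*u^2 + 37*u^3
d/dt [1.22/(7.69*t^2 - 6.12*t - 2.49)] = (7.4664 - 18.7636*t)/(-7.69*t^2 + 6.12*t + 2.49)^2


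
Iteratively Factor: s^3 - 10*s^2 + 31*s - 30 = (s - 5)*(s^2 - 5*s + 6) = (s - 5)*(s - 3)*(s - 2)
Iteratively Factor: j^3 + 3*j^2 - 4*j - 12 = (j + 3)*(j^2 - 4) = (j + 2)*(j + 3)*(j - 2)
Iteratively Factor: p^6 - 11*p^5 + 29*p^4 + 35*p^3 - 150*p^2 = (p)*(p^5 - 11*p^4 + 29*p^3 + 35*p^2 - 150*p) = p*(p - 3)*(p^4 - 8*p^3 + 5*p^2 + 50*p) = p^2*(p - 3)*(p^3 - 8*p^2 + 5*p + 50) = p^2*(p - 5)*(p - 3)*(p^2 - 3*p - 10) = p^2*(p - 5)^2*(p - 3)*(p + 2)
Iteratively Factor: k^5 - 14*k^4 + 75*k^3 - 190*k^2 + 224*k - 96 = (k - 2)*(k^4 - 12*k^3 + 51*k^2 - 88*k + 48) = (k - 4)*(k - 2)*(k^3 - 8*k^2 + 19*k - 12) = (k - 4)*(k - 3)*(k - 2)*(k^2 - 5*k + 4) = (k - 4)^2*(k - 3)*(k - 2)*(k - 1)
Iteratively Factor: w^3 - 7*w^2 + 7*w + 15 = (w - 5)*(w^2 - 2*w - 3) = (w - 5)*(w - 3)*(w + 1)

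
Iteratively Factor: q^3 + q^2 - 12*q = (q - 3)*(q^2 + 4*q) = (q - 3)*(q + 4)*(q)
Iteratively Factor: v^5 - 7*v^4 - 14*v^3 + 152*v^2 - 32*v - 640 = (v + 2)*(v^4 - 9*v^3 + 4*v^2 + 144*v - 320) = (v - 5)*(v + 2)*(v^3 - 4*v^2 - 16*v + 64) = (v - 5)*(v - 4)*(v + 2)*(v^2 - 16) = (v - 5)*(v - 4)*(v + 2)*(v + 4)*(v - 4)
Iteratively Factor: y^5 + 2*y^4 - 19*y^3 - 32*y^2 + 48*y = (y + 4)*(y^4 - 2*y^3 - 11*y^2 + 12*y) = (y - 1)*(y + 4)*(y^3 - y^2 - 12*y) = y*(y - 1)*(y + 4)*(y^2 - y - 12) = y*(y - 4)*(y - 1)*(y + 4)*(y + 3)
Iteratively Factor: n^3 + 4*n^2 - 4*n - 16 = (n - 2)*(n^2 + 6*n + 8) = (n - 2)*(n + 4)*(n + 2)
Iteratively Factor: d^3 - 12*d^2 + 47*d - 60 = (d - 4)*(d^2 - 8*d + 15) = (d - 4)*(d - 3)*(d - 5)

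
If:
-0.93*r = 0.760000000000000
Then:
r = -0.82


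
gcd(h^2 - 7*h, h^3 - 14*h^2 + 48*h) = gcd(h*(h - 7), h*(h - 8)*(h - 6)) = h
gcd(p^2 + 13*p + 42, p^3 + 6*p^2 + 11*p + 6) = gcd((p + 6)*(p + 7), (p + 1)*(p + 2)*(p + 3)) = 1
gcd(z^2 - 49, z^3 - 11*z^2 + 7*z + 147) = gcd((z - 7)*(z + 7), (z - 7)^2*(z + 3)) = z - 7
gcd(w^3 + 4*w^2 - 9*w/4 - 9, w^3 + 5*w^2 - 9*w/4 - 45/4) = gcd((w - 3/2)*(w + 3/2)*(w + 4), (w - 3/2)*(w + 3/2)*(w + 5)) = w^2 - 9/4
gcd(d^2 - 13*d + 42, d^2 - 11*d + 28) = d - 7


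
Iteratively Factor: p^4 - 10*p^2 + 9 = (p + 3)*(p^3 - 3*p^2 - p + 3) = (p + 1)*(p + 3)*(p^2 - 4*p + 3) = (p - 3)*(p + 1)*(p + 3)*(p - 1)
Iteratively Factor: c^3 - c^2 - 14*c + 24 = (c - 2)*(c^2 + c - 12) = (c - 2)*(c + 4)*(c - 3)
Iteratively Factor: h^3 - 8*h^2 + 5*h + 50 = (h + 2)*(h^2 - 10*h + 25) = (h - 5)*(h + 2)*(h - 5)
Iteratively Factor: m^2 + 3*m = (m + 3)*(m)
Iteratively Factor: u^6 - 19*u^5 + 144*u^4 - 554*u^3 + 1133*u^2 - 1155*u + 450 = (u - 2)*(u^5 - 17*u^4 + 110*u^3 - 334*u^2 + 465*u - 225) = (u - 5)*(u - 2)*(u^4 - 12*u^3 + 50*u^2 - 84*u + 45) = (u - 5)*(u - 3)*(u - 2)*(u^3 - 9*u^2 + 23*u - 15) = (u - 5)*(u - 3)^2*(u - 2)*(u^2 - 6*u + 5) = (u - 5)^2*(u - 3)^2*(u - 2)*(u - 1)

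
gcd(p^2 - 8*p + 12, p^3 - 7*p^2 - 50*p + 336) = p - 6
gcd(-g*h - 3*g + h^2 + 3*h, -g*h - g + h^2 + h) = g - h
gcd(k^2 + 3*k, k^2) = k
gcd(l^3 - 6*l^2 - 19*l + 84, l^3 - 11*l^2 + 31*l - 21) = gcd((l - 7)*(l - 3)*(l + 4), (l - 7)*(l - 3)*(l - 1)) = l^2 - 10*l + 21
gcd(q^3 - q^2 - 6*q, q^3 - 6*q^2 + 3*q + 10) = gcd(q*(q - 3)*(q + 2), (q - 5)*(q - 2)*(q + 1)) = 1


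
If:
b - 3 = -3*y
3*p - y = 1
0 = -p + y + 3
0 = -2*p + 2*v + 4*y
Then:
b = 15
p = -1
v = 7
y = -4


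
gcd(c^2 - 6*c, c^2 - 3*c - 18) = c - 6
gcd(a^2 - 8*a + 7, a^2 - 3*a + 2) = a - 1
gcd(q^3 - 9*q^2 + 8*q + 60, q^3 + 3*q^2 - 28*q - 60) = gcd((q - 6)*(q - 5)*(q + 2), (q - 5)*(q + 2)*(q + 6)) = q^2 - 3*q - 10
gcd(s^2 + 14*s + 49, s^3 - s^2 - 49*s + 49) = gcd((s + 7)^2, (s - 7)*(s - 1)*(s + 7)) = s + 7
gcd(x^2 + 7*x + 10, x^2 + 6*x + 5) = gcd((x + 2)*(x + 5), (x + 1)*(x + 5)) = x + 5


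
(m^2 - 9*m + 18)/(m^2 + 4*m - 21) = (m - 6)/(m + 7)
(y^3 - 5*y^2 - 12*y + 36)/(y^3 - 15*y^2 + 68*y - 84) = (y + 3)/(y - 7)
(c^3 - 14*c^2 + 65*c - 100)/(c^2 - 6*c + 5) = (c^2 - 9*c + 20)/(c - 1)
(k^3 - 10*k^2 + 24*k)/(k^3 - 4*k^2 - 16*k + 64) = k*(k - 6)/(k^2 - 16)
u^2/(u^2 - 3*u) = u/(u - 3)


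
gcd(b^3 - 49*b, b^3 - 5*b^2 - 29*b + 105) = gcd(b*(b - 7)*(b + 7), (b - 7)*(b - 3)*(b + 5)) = b - 7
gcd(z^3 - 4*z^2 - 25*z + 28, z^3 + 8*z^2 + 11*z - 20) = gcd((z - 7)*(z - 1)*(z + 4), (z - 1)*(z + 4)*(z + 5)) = z^2 + 3*z - 4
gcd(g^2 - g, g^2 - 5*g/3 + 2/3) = g - 1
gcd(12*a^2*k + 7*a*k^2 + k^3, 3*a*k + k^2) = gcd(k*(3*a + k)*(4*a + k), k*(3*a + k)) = 3*a*k + k^2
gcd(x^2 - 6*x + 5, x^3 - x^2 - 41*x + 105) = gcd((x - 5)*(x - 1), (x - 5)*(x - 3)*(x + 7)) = x - 5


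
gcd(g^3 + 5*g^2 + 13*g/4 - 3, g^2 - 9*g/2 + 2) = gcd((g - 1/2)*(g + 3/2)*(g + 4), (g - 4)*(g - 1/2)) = g - 1/2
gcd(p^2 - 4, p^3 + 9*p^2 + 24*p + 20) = p + 2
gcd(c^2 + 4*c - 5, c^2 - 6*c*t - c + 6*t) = c - 1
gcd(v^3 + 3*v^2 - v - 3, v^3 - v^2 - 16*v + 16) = v - 1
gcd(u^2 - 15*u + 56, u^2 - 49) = u - 7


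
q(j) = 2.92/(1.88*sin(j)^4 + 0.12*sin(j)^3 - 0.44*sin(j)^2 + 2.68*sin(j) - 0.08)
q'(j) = 2.92*(-7.52*sin(j)^3*cos(j) - 0.36*sin(j)^2*cos(j) + 0.88*sin(j)*cos(j) - 2.68*cos(j))/(1.88*sin(j)^4 + 0.12*sin(j)^3 - 0.44*sin(j)^2 + 2.68*sin(j) - 0.08)^2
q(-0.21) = -4.46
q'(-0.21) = -18.69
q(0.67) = 1.69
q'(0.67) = -3.14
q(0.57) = 2.06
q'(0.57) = -4.28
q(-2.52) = -1.83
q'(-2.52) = 1.70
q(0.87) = 1.21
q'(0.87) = -1.81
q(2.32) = 1.31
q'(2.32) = 2.06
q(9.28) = 9.78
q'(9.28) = 83.67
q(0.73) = 1.52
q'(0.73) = -2.65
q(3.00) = 10.05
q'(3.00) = 88.51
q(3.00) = 10.05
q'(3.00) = 88.51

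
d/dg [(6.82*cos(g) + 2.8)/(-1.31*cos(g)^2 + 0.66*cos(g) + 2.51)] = (8.9342*sin(g)^2 - 7.336*cos(g) - 24.2044)*sin(g)/(-1.31*cos(g)^2 + 0.66*cos(g) + 2.51)^2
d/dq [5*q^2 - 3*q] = 10*q - 3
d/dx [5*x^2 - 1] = 10*x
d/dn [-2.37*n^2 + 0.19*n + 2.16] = 0.19 - 4.74*n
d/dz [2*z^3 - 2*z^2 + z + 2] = 6*z^2 - 4*z + 1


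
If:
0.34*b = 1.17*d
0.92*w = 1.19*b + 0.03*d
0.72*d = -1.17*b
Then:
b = 0.00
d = 0.00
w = 0.00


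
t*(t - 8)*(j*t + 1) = j*t^3 - 8*j*t^2 + t^2 - 8*t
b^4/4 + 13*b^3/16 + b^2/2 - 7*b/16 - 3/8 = (b/4 + 1/4)*(b - 3/4)*(b + 1)*(b + 2)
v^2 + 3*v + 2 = (v + 1)*(v + 2)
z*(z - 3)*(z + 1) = z^3 - 2*z^2 - 3*z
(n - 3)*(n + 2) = n^2 - n - 6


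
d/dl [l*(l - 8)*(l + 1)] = 3*l^2 - 14*l - 8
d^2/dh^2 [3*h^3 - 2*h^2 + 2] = 18*h - 4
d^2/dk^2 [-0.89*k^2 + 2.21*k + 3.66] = -1.78000000000000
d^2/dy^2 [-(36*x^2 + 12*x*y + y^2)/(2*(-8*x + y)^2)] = 28*x*(-13*x - y)/(4096*x^4 - 2048*x^3*y + 384*x^2*y^2 - 32*x*y^3 + y^4)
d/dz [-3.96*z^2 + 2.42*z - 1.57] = 2.42 - 7.92*z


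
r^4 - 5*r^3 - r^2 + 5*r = r*(r - 5)*(r - 1)*(r + 1)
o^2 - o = o*(o - 1)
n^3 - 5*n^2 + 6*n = n*(n - 3)*(n - 2)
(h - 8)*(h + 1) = h^2 - 7*h - 8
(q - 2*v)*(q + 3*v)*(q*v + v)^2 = q^4*v^2 + q^3*v^3 + 2*q^3*v^2 - 6*q^2*v^4 + 2*q^2*v^3 + q^2*v^2 - 12*q*v^4 + q*v^3 - 6*v^4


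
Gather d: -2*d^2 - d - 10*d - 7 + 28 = -2*d^2 - 11*d + 21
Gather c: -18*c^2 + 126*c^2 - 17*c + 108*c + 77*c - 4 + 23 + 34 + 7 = 108*c^2 + 168*c + 60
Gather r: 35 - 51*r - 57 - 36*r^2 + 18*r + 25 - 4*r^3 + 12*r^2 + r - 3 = -4*r^3 - 24*r^2 - 32*r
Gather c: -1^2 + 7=6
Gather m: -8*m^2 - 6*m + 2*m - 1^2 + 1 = -8*m^2 - 4*m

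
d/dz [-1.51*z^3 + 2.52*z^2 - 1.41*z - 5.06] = -4.53*z^2 + 5.04*z - 1.41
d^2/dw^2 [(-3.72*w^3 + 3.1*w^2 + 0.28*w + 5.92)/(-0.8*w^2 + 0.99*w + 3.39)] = (3.5527136788005e-15*w^5 - 7.105427357601e-15*w^4 + 22.200424*w^3 + 1.73215199999996*w^2 + 280.079352*w - 113.086068)/(0.512*w^6 - 1.9008*w^5 - 4.15656*w^4 + 15.138981*w^3 + 17.613423*w^2 - 34.131537*w - 38.958219)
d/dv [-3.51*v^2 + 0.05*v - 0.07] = 0.05 - 7.02*v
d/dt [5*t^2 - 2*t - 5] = 10*t - 2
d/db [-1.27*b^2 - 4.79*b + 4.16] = -2.54*b - 4.79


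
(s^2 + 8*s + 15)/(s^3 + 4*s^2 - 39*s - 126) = (s + 5)/(s^2 + s - 42)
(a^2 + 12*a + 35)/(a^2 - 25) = (a + 7)/(a - 5)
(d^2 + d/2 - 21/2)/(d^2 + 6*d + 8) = (2*d^2 + d - 21)/(2*(d^2 + 6*d + 8))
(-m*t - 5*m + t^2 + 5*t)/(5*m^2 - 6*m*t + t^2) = (t + 5)/(-5*m + t)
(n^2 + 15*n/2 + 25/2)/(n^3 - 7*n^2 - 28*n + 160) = (n + 5/2)/(n^2 - 12*n + 32)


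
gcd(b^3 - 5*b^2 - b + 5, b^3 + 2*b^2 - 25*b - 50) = b - 5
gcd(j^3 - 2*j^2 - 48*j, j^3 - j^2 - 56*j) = j^2 - 8*j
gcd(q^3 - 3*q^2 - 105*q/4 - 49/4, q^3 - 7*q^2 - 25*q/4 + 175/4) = q - 7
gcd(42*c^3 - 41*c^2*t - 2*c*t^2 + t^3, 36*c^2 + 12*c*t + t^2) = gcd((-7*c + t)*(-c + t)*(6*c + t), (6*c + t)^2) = 6*c + t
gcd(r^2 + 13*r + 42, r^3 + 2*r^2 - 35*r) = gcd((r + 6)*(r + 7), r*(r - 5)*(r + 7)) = r + 7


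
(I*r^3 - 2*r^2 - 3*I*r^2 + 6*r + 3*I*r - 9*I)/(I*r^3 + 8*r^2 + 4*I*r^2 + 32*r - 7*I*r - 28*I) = (r^2 + 3*r*(-1 + I) - 9*I)/(r^2 + r*(4 - 7*I) - 28*I)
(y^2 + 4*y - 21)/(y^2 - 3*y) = (y + 7)/y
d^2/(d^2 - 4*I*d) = d/(d - 4*I)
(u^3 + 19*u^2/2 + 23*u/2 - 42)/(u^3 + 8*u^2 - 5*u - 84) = (u - 3/2)/(u - 3)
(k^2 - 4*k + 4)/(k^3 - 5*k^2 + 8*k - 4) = 1/(k - 1)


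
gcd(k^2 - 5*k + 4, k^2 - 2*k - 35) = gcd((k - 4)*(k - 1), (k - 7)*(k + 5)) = 1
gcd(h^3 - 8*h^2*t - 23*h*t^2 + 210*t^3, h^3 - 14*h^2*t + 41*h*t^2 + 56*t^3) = -h + 7*t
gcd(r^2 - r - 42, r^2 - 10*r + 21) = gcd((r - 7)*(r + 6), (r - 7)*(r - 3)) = r - 7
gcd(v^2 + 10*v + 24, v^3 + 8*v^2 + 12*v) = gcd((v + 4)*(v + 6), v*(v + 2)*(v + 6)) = v + 6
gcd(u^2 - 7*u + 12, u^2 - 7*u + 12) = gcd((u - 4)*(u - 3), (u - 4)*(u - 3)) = u^2 - 7*u + 12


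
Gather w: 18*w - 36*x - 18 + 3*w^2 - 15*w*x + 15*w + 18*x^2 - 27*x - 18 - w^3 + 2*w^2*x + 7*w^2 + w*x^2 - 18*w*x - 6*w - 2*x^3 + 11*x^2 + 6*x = -w^3 + w^2*(2*x + 10) + w*(x^2 - 33*x + 27) - 2*x^3 + 29*x^2 - 57*x - 36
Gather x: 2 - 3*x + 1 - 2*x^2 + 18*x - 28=-2*x^2 + 15*x - 25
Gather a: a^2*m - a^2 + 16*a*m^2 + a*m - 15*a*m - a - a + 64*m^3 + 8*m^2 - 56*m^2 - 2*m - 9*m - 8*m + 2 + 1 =a^2*(m - 1) + a*(16*m^2 - 14*m - 2) + 64*m^3 - 48*m^2 - 19*m + 3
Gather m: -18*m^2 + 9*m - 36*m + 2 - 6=-18*m^2 - 27*m - 4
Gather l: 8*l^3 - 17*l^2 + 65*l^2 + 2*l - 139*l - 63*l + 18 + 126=8*l^3 + 48*l^2 - 200*l + 144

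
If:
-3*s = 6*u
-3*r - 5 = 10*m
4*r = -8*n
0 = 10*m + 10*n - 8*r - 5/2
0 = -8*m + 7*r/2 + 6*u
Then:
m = -23/64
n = 15/64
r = -15/32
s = 79/192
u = -79/384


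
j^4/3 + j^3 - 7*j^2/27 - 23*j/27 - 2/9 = (j/3 + 1)*(j - 1)*(j + 1/3)*(j + 2/3)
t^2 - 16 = (t - 4)*(t + 4)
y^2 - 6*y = y*(y - 6)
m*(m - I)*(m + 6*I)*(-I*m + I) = -I*m^4 + 5*m^3 + I*m^3 - 5*m^2 - 6*I*m^2 + 6*I*m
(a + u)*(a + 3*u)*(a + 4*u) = a^3 + 8*a^2*u + 19*a*u^2 + 12*u^3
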